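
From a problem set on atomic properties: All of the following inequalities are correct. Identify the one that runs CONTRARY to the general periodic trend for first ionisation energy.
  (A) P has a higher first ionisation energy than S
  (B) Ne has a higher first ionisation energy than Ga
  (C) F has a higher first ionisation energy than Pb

(A)

The general trend: first ionisation energy increases across a period and decreases down a group.
(A) P (period 3, group 15) vs S (period 3, group 16): the stated order contradicts the simple trend.
(B) Ne (period 2, group 18) vs Ga (period 4, group 13): the stated order agrees with the simple trend.
(C) F (period 2, group 17) vs Pb (period 6, group 14): the stated order agrees with the simple trend.
The exception is (A): S (3p⁴) ionizes more easily than half-filled P (3p³) because the paired 3p electron in S is pushed out by e⁻–e⁻ repulsion.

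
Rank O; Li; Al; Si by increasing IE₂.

Consider each +1 ion: O⁺ still has 5 valence electrons; Li⁺ is the bare [He] core; Al⁺ still has 2 valence electrons; Si⁺ still has 3 valence electrons.
Pulling an electron out of a noble-gas core costs far more than removing a remaining valence electron, so Li sits at the high end of IE_2.
Valence configurations: O⁺ [He]2s²2p³, Al⁺ [Ne]3s², Si⁺ [Ne]3s²3p¹.
Si⁺ loses a lone 3p electron whereas Al⁺ must break into a filled 3s² pair, so IE_2(Al) > IE_2(Si) even though Si has the higher nuclear charge.
The numbers (kJ/mol): O 3388, Li 7298, Al 1817, Si 1577.
Putting it together, IE_2: Si < Al < O < Li.

Si < Al < O < Li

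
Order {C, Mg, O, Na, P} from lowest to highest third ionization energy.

P < C < O < Na < Mg

IE_3 is the cost of taking one more electron from the +2 cation: C²⁺ still has 2 valence electrons; Mg²⁺ is the bare [Ne] core; O²⁺ still has 4 valence electrons; Na²⁺ is already 1 electron into the core; P²⁺ still has 3 valence electrons.
Breaking into a closed-shell core is much more expensive than removing a leftover valence electron — Na and Mg have the largest IE_3 here.
Valence configurations: C²⁺ [He]2s², O²⁺ [He]2s²2p², P²⁺ [Ne]3s²3p¹.
Approximate IE_3 values (kJ/mol): C 4620, Mg 7733, O 5300, Na 6910, P 2914.
Hence IE_3: P < C < O < Na < Mg.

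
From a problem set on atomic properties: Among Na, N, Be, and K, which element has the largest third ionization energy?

Be

The third ionization energy removes an electron from the +2 ion. For each element: Na²⁺ is already 1 electron into the core; N²⁺ still has 3 valence electrons; Be²⁺ is the bare [He] core; K²⁺ is already 1 electron into the core.
Usually core removal costs more than valence removal, but here the competition is close: a tightly held n=2 valence electron can cost more to remove than an n=3 core electron, so the actual values have to decide it.
Approximate IE_3 values (kJ/mol): Na 6910, N 4578, Be 14849, K 4420.
Putting it together, IE_3: K < N < Na < Be.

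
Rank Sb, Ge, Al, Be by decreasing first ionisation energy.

Be, Sb, Ge, Al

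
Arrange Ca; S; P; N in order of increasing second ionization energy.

Ca, P, S, N

IE_2 is the cost of taking one more electron from the +1 cation: Ca⁺ still has 1 valence electron; S⁺ still has 5 valence electrons; P⁺ still has 4 valence electrons; N⁺ still has 4 valence electrons.
All are still removing valence electrons, so compare the +1 ions as you would atoms: IE_2 generally rises across a period (higher Z_eff) and falls down a group (larger shell), subject to the usual subshell exceptions.
Valence configurations: Ca⁺ [Ar]4s¹, S⁺ [Ne]3s²3p³, P⁺ [Ne]3s²3p², N⁺ [He]2s²2p².
Tabulated IE_2 (kJ/mol): Ca 1145, S 2252, P 1907, N 2856.
So the second ionization energies run Ca < P < S < N.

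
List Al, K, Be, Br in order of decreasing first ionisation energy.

Br, Be, Al, K

Be is in period 2, group 2; Al is in period 3, group 13; K is in period 4, group 1; Br is in period 4, group 17.
IE₁ increases left→right with effective nuclear charge and decreases top→bottom as the valence shell moves farther out.
Neither a single period nor a single group — weigh both effects.
Al > K: both effects reinforce here, so Al is clearly the higher of the two.
Be > Al: period and group pull opposite ways; the down-group shift dominates (900 vs 578 kJ/mol).
Br > Be: the two effects oppose for this pair; the across-period effect wins (1140 vs 900 kJ/mol).
Tabulated first ionization energy (kJ/mol): Be 900, Al 578, K 419, Br 1140.
So from highest to lowest: Br > Be > Al > K.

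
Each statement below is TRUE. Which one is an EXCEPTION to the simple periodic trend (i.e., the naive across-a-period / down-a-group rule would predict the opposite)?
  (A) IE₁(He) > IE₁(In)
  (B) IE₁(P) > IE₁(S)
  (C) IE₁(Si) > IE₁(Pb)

(B)

The general trend: first ionization energy increases across a period and decreases down a group.
(A) He (period 1, group 18) vs In (period 5, group 13): the stated order agrees with the simple trend.
(B) P (period 3, group 15) vs S (period 3, group 16): the stated order contradicts the simple trend.
(C) Si (period 3, group 14) vs Pb (period 6, group 14): the stated order agrees with the simple trend.
The exception is (B): S (3p⁴) ionizes more easily than half-filled P (3p³) because the paired 3p electron in S is pushed out by e⁻–e⁻ repulsion.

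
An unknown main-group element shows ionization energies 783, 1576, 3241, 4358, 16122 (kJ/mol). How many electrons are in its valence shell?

4

Look for the largest jump between consecutive ionization energies: IE5/IE4 ≈ 3.7, far larger than any earlier ratio.
That jump marks the point where a core electron is being removed. So the atom has 4 valence electrons.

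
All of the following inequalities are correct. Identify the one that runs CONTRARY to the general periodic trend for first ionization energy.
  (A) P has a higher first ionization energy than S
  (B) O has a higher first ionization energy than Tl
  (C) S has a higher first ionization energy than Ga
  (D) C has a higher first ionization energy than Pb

The general trend: first ionization energy increases across a period and decreases down a group.
(A) P (period 3, group 15) vs S (period 3, group 16): the stated order contradicts the simple trend.
(B) O (period 2, group 16) vs Tl (period 6, group 13): the stated order agrees with the simple trend.
(C) S (period 3, group 16) vs Ga (period 4, group 13): the stated order agrees with the simple trend.
(D) C (period 2, group 14) vs Pb (period 6, group 14): the stated order agrees with the simple trend.
The exception is (A): S (3p⁴) ionizes more easily than half-filled P (3p³) because the paired 3p electron in S is pushed out by e⁻–e⁻ repulsion.

(A)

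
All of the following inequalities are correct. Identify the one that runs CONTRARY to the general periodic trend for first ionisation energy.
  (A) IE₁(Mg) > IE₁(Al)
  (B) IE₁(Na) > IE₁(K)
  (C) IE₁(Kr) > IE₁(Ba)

(A)

The general trend: first ionisation energy increases across a period and decreases down a group.
(A) Mg (period 3, group 2) vs Al (period 3, group 13): the stated order contradicts the simple trend.
(B) Na (period 3, group 1) vs K (period 4, group 1): the stated order agrees with the simple trend.
(C) Kr (period 4, group 18) vs Ba (period 6, group 2): the stated order agrees with the simple trend.
The exception is (A): Al's single 3p electron is easier to remove than one from Mg's filled 3s².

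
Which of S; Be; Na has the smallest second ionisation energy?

Be

The second ionization energy removes an electron from the +1 ion. For each element: S⁺ still has 5 valence electrons; Be⁺ still has 1 valence electron; Na⁺ is the bare [Ne] core.
Pulling an electron out of a noble-gas core costs far more than removing a remaining valence electron, so Na sits at the high end of IE_2.
Valence configurations: S⁺ [Ne]3s²3p³, Be⁺ [He]2s¹.
The numbers (kJ/mol): S 2252, Be 1757, Na 4562.
Putting it together, IE_2: Be < S < Na.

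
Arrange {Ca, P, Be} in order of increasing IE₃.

The third ionization energy removes an electron from the +2 ion. For each element: Ca²⁺ is the bare [Ar] core; P²⁺ still has 3 valence electrons; Be²⁺ is the bare [He] core.
Core electrons are held far more tightly than valence electrons, so Ca and Be top the IE_3 order.
The numbers (kJ/mol): Ca 4912, P 2914, Be 14849.
Hence IE_3: P < Ca < Be.

P, Ca, Be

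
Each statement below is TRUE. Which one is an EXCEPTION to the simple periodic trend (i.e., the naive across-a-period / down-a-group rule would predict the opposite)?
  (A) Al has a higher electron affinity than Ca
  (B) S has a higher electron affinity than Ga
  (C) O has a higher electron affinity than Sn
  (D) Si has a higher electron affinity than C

The general trend: electron affinity increases across a period and decreases down a group.
(A) Al (period 3, group 13) vs Ca (period 4, group 2): the stated order agrees with the simple trend.
(B) S (period 3, group 16) vs Ga (period 4, group 13): the stated order agrees with the simple trend.
(C) O (period 2, group 16) vs Sn (period 5, group 14): the stated order agrees with the simple trend.
(D) Si (period 3, group 14) vs C (period 2, group 14): the stated order contradicts the simple trend.
The exception is (D): Si's larger, more diffuse 3p orbitals accept an added electron slightly more readily than C's compact 2p.

(D)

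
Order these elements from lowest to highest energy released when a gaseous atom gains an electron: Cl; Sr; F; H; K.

H is in period 1, group 1; F is in period 2, group 17; Cl is in period 3, group 17; K is in period 4, group 1; Sr is in period 5, group 2.
Electron affinity generally becomes more exothermic across a period toward the halogens and less exothermic down a group.
These span different periods and groups, so the two trends combine.
K > Sr: the two effects oppose for this pair; the down-group effect wins (48 vs 5 kJ/mol).
H > K: H sits above K in group 1, so the down-group effect alone puts H higher.
F > H: period and group pull opposite ways; the across-period shift dominates (328 vs 73 kJ/mol).
Cl > F: this pair runs against the simple trend — see the exception note.
Note the exception: Cl has a higher electron affinity than F, contrary to the simple trend — F's small 2p subshell makes the incoming electron feel strong e⁻–e⁻ repulsion, so Cl actually releases more energy on gaining an electron.
Tabulated electron affinity (kJ/mol): H 73, F 328, Cl 349, K 48, Sr 5.
So from lowest to highest: Sr < K < H < F < Cl.

Sr, K, H, F, Cl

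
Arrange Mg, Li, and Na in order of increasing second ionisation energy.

Mg, Na, Li

Consider each +1 ion: Mg⁺ still has 1 valence electron; Li⁺ is the bare [He] core; Na⁺ is the bare [Ne] core.
Breaking into a closed-shell core is much more expensive than removing a leftover valence electron — Na and Li have the largest IE_2 here.
Approximate IE_2 values (kJ/mol): Mg 1451, Li 7298, Na 4562.
Overall IE_2 order: Mg < Na < Li.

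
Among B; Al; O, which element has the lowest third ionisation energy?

Al

After 2 electrons have been removed, what remains? B²⁺ still has 1 valence electron; Al²⁺ still has 1 valence electron; O²⁺ still has 4 valence electrons.
All are still removing valence electrons, so compare the +2 ions as you would atoms: IE_3 generally rises across a period (higher Z_eff) and falls down a group (larger shell), subject to the usual subshell exceptions.
Valence configurations: B²⁺ [He]2s¹, Al²⁺ [Ne]3s¹, O²⁺ [He]2s²2p².
Tabulated IE_3 (kJ/mol): B 3660, Al 2745, O 5300.
So the third ionization energies run Al < B < O.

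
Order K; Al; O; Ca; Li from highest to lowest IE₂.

Li > O > K > Al > Ca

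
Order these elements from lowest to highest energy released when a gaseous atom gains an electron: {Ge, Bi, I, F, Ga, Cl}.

Ga < Bi < Ge < I < F < Cl

F is in period 2, group 17; Cl is in period 3, group 17; Ga is in period 4, group 13; Ge is in period 4, group 14; I is in period 5, group 17; Bi is in period 6, group 15.
Atoms with high Z_eff and room in the valence shell (especially the halogens) have the most exothermic electron affinities.
Here both period and group differ, so the two effects have to be weighed against each other.
Bi > Ga: the two effects oppose for this pair; the across-period effect wins (91 vs 29 kJ/mol).
Ge > Bi: period and group pull opposite ways; the down-group shift dominates (119 vs 91 kJ/mol).
I > Ge: the two effects oppose for this pair; the across-period effect wins (295 vs 119 kJ/mol).
F > I: F sits above I in group 17, so the down-group effect alone puts F higher.
Cl > F: this pair runs against the simple trend — see the exception note.
Note the exception: Cl has a higher electron affinity than F, contrary to the simple trend — F's small 2p subshell makes the incoming electron feel strong e⁻–e⁻ repulsion, so Cl actually releases more energy on gaining an electron.
For reference (kJ/mol): F 328, Cl 349, Ga 29, Ge 119, I 295, Bi 91.
So from lowest to highest: Ga < Bi < Ge < I < F < Cl.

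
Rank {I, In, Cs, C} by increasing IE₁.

Cs < In < I < C

C is in period 2, group 14; In is in period 5, group 13; I is in period 5, group 17; Cs is in period 6, group 1.
First ionization energy rises across a period (greater Z_eff holds electrons more tightly) and falls down a group (valence electrons are farther from the nucleus).
These span different periods and groups, so the two trends combine.
In > Cs: relative to Cs, both the across-period and down-group shifts push In's first ionization energy up.
I > In: both are in period 5; the period trend gives I the larger value.
C > I: period and group pull opposite ways; the down-group shift dominates (1086 vs 1008 kJ/mol).
Approximate values (kJ/mol): C 1086, In 558, I 1008, Cs 376.
So from lowest to highest: Cs < In < I < C.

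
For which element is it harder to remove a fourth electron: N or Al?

IE_4 is the cost of taking one more electron from the +3 cation: N³⁺ still has 2 valence electrons; Al³⁺ is the bare [Ne] core.
Pulling an electron out of a noble-gas core costs far more than removing a remaining valence electron, so Al sits at the high end of IE_4.
Approximate IE_4 values (kJ/mol): N 7475, Al 11577.
So the fourth ionization energies run N < Al.

Al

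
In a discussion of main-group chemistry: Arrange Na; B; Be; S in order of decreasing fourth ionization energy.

B, Be, Na, S

After 3 electrons have been removed, what remains? Na³⁺ is already 2 electrons into the core; B³⁺ is the bare [He] core; Be³⁺ is already 1 electron into the core; S³⁺ still has 3 valence electrons.
Core electrons are held far more tightly than valence electrons, so Na, Be and B top the IE_4 order.
Approximate IE_4 values (kJ/mol): Na 9543, B 25026, Be 21007, S 4556.
Hence IE_4: S < Na < Be < B.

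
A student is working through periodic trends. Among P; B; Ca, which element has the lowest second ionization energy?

The second ionization energy removes an electron from the +1 ion. For each element: P⁺ still has 4 valence electrons; B⁺ still has 2 valence electrons; Ca⁺ still has 1 valence electron.
All are still removing valence electrons, so compare the +1 ions as you would atoms: IE_2 generally rises across a period (higher Z_eff) and falls down a group (larger shell), subject to the usual subshell exceptions.
Valence configurations: P⁺ [Ne]3s²3p², B⁺ [He]2s², Ca⁺ [Ar]4s¹.
Approximate IE_2 values (kJ/mol): P 1907, B 2427, Ca 1145.
Hence IE_2: Ca < P < B.

Ca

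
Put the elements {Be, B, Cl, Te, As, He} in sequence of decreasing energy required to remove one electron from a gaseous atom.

He > Cl > As > Be > Te > B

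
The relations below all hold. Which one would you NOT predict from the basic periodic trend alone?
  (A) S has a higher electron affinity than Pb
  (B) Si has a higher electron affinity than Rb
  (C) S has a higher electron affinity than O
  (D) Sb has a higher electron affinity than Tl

The general trend: electron affinity increases across a period and decreases down a group.
(A) S (period 3, group 16) vs Pb (period 6, group 14): the stated order agrees with the simple trend.
(B) Si (period 3, group 14) vs Rb (period 5, group 1): the stated order agrees with the simple trend.
(C) S (period 3, group 16) vs O (period 2, group 16): the stated order contradicts the simple trend.
(D) Sb (period 5, group 15) vs Tl (period 6, group 13): the stated order agrees with the simple trend.
The exception is (C): the compact 2p subshell of O repels the added electron more than S's larger 3p does.

(C)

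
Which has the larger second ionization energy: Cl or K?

The second ionization energy removes an electron from the +1 ion. For each element: Cl⁺ still has 6 valence electrons; K⁺ is the bare [Ar] core.
Core electrons are held far more tightly than valence electrons, so K tops the IE_2 order.
Approximate IE_2 values (kJ/mol): Cl 2298, K 3052.
So the second ionization energies run Cl < K.

K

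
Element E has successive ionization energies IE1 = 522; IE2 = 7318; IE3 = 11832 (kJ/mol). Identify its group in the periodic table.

Group 1

Look for the largest jump between consecutive ionization energies: IE2/IE1 ≈ 14.0, far larger than any earlier ratio.
That jump marks the point where a core electron is being removed. So the atom has 1 valence electron.
A main-group element with 1 valence electron is in group 1.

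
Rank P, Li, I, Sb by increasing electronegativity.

Li < Sb < P < I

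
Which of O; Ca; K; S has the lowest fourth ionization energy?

S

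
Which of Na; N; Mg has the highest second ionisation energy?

The second ionization energy removes an electron from the +1 ion. For each element: Na⁺ is the bare [Ne] core; N⁺ still has 4 valence electrons; Mg⁺ still has 1 valence electron.
Breaking into a closed-shell core is much more expensive than removing a leftover valence electron — Na has the largest IE_2 here.
Valence configurations: N⁺ [He]2s²2p², Mg⁺ [Ne]3s¹.
Approximate IE_2 values (kJ/mol): Na 4562, N 2856, Mg 1451.
Hence IE_2: Mg < N < Na.

Na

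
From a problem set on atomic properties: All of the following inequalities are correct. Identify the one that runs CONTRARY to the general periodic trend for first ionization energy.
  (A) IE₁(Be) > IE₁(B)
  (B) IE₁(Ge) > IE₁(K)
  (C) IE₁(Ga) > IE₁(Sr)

(A)

The general trend: first ionization energy increases across a period and decreases down a group.
(A) Be (period 2, group 2) vs B (period 2, group 13): the stated order contradicts the simple trend.
(B) Ge (period 4, group 14) vs K (period 4, group 1): the stated order agrees with the simple trend.
(C) Ga (period 4, group 13) vs Sr (period 5, group 2): the stated order agrees with the simple trend.
The exception is (A): removing B's lone 2p electron is easier than breaking Be's filled 2s².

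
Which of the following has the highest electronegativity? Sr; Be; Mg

Be

Be is in period 2, group 2; Mg is in period 3, group 2; Sr is in period 5, group 2.
EN rises left→right (higher Z_eff, smaller atoms) and falls top→bottom (larger, more shielded atoms).
All are in group 2, so electronegativity increases up the group.
The highest electronegativity among these belongs to Be.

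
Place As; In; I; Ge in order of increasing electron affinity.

Ge is in period 4, group 14; As is in period 4, group 15; In is in period 5, group 13; I is in period 5, group 17.
Electron affinity generally becomes more exothermic across a period toward the halogens and less exothermic down a group.
Neither a single period nor a single group — weigh both effects.
As > In: both effects reinforce here, so As is clearly the higher of the two.
Ge > As: this pair runs against the simple trend — see the exception note.
I > Ge: the two effects oppose for this pair; the across-period effect wins (295 vs 119 kJ/mol).
Note the exception: Ge has a higher electron affinity than As, contrary to the simple trend — adding an electron to As's half-filled 4p³ is unfavourable, so Ge (4p²) has the more exothermic EA.
Tabulated electron affinity (kJ/mol): Ge 119, As 78, In 29, I 295.
So from lowest to highest: In < As < Ge < I.

In < As < Ge < I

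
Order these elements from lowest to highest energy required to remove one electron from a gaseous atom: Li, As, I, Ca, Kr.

Across a period the outer electron is held more tightly (higher IE₁); down a group it sits in a higher shell, more shielded, and comes off more easily.
Neither a single period nor a single group — weigh both effects.
Ca > Li: period and group pull opposite ways; the across-period shift dominates (590 vs 520 kJ/mol).
As > Ca: As lies to the right of Ca in period 4, so the across-period effect alone puts As higher.
I > As: the two effects oppose for this pair; the across-period effect wins (1008 vs 947 kJ/mol).
Kr > I: both effects reinforce here, so Kr is clearly the higher of the two.
For reference (kJ/mol): Li 520, Ca 590, As 947, Kr 1351, I 1008.
So from lowest to highest: Li < Ca < As < I < Kr.

Li < Ca < As < I < Kr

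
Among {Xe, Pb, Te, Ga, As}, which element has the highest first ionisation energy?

Xe

Ga is in period 4, group 13; As is in period 4, group 15; Te is in period 5, group 16; Xe is in period 5, group 18; Pb is in period 6, group 14.
IE₁ increases left→right with effective nuclear charge and decreases top→bottom as the valence shell moves farther out.
Neither a single period nor a single group — weigh both effects.
Pb > Ga: period and group pull opposite ways; the across-period shift dominates (716 vs 579 kJ/mol).
Te > Pb: both effects reinforce here, so Te is clearly the higher of the two.
As > Te: period and group pull opposite ways; the down-group shift dominates (947 vs 869 kJ/mol).
Xe > As: period and group pull opposite ways; the across-period shift dominates (1170 vs 947 kJ/mol).
Approximate values (kJ/mol): Ga 579, As 947, Te 869, Xe 1170, Pb 716.
The highest first ionisation energy among these belongs to Xe.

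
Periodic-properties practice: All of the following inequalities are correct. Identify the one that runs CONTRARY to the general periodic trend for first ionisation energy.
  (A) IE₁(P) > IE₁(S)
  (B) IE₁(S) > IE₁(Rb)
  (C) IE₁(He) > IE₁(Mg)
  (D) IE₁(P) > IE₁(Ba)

(A)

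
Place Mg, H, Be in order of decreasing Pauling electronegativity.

Smaller atoms with higher effective nuclear charge are more electronegative.
Here both period and group differ, so the two effects have to be weighed against each other.
Be > Mg: they share group 2; the group trend gives Be the larger value.
H > Be: the two effects oppose for this pair; the down-group effect wins (2.20 vs 1.57).
Approximate values (Pauling): H 2.20, Be 1.57, Mg 1.31.
So from highest to lowest: H > Be > Mg.

H, Be, Mg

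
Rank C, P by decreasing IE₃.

C, P

Consider each +2 ion: C²⁺ still has 2 valence electrons; P²⁺ still has 3 valence electrons.
All are still removing valence electrons, so compare the +2 ions as you would atoms: IE_3 generally rises across a period (higher Z_eff) and falls down a group (larger shell), subject to the usual subshell exceptions.
Valence configurations: C²⁺ [He]2s², P²⁺ [Ne]3s²3p¹.
The numbers (kJ/mol): C 4620, P 2914.
Putting it together, IE_3: P < C.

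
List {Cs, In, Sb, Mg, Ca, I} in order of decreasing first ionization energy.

I > Sb > Mg > Ca > In > Cs

Mg is in period 3, group 2; Ca is in period 4, group 2; In is in period 5, group 13; Sb is in period 5, group 15; I is in period 5, group 17; Cs is in period 6, group 1.
Removing the outermost electron gets harder across a period and easier down a group.
Here both period and group differ, so the two effects have to be weighed against each other.
In > Cs: relative to Cs, both the across-period and down-group shifts push In's first ionization energy up.
Ca > In: period and group pull opposite ways; the down-group shift dominates (590 vs 558 kJ/mol).
Mg > Ca: they share group 2; the group trend gives Mg the larger value.
Sb > Mg: the two effects oppose for this pair; the across-period effect wins (831 vs 738 kJ/mol).
I > Sb: both are in period 5; the period trend gives I the larger value.
Approximate values (kJ/mol): Mg 738, Ca 590, In 558, Sb 831, I 1008, Cs 376.
So from highest to lowest: I > Sb > Mg > Ca > In > Cs.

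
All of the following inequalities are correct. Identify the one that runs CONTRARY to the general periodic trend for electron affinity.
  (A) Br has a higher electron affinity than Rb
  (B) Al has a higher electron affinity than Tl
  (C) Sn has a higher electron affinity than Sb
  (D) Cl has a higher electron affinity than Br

(C)

The general trend: electron affinity increases across a period and decreases down a group.
(A) Br (period 4, group 17) vs Rb (period 5, group 1): the stated order agrees with the simple trend.
(B) Al (period 3, group 13) vs Tl (period 6, group 13): the stated order agrees with the simple trend.
(C) Sn (period 5, group 14) vs Sb (period 5, group 15): the stated order contradicts the simple trend.
(D) Cl (period 3, group 17) vs Br (period 4, group 17): the stated order agrees with the simple trend.
The exception is (C): adding an electron to Sb's half-filled 5p³ is unfavourable, so Sn has the more exothermic EA.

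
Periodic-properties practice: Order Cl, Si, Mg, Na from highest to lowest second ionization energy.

Na > Cl > Si > Mg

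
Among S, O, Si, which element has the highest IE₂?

O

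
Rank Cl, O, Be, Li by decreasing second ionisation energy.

Li, O, Cl, Be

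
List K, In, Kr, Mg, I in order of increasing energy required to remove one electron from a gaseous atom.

K < In < Mg < I < Kr

IE₁ increases left→right with effective nuclear charge and decreases top→bottom as the valence shell moves farther out.
Neither a single period nor a single group — weigh both effects.
In > K: the two effects oppose for this pair; the across-period effect wins (558 vs 419 kJ/mol).
Mg > In: the two effects oppose for this pair; the down-group effect wins (738 vs 558 kJ/mol).
I > Mg: period and group pull opposite ways; the across-period shift dominates (1008 vs 738 kJ/mol).
Kr > I: relative to I, both the across-period and down-group shifts push Kr's first ionization energy up.
For reference (kJ/mol): Mg 738, K 419, Kr 1351, In 558, I 1008.
So from lowest to highest: K < In < Mg < I < Kr.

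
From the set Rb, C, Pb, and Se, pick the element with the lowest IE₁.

Rb

IE₁ increases left→right with effective nuclear charge and decreases top→bottom as the valence shell moves farther out.
Neither a single period nor a single group — weigh both effects.
Pb > Rb: period and group pull opposite ways; the across-period shift dominates (716 vs 403 kJ/mol).
Se > Pb: both effects reinforce here, so Se is clearly the higher of the two.
C > Se: period and group pull opposite ways; the down-group shift dominates (1086 vs 941 kJ/mol).
Approximate values (kJ/mol): C 1086, Se 941, Rb 403, Pb 716.
The lowest IE₁ among these belongs to Rb.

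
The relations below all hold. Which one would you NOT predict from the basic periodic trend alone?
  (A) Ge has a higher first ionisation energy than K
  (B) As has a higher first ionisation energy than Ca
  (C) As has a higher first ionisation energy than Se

The general trend: first ionisation energy increases across a period and decreases down a group.
(A) Ge (period 4, group 14) vs K (period 4, group 1): the stated order agrees with the simple trend.
(B) As (period 4, group 15) vs Ca (period 4, group 2): the stated order agrees with the simple trend.
(C) As (period 4, group 15) vs Se (period 4, group 16): the stated order contradicts the simple trend.
The exception is (C): Se (4p⁴) ionizes more easily than half-filled As (4p³).

(C)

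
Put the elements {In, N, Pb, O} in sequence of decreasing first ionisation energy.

IE₁ increases left→right with effective nuclear charge and decreases top→bottom as the valence shell moves farther out.
These span different periods and groups, so the two trends combine.
Pb > In: the two effects oppose for this pair; the across-period effect wins (716 vs 558 kJ/mol).
O > Pb: relative to Pb, both the across-period and down-group shifts push O's first ionization energy up.
N > O: this pair runs against the simple trend — see the exception note.
Note the exception: N has a higher first ionization energy than O, contrary to the simple trend — pairing an electron in O's 2p⁴ costs repulsion energy, so O ionizes more easily than half-filled N (2p³).
Approximate values (kJ/mol): N 1402, O 1314, In 558, Pb 716.
So from highest to lowest: N > O > Pb > In.

N, O, Pb, In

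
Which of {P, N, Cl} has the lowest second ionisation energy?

P

Consider each +1 ion: P⁺ still has 4 valence electrons; N⁺ still has 4 valence electrons; Cl⁺ still has 6 valence electrons.
All are still removing valence electrons, so compare the +1 ions as you would atoms: IE_2 generally rises across a period (higher Z_eff) and falls down a group (larger shell), subject to the usual subshell exceptions.
Valence configurations: P⁺ [Ne]3s²3p², N⁺ [He]2s²2p², Cl⁺ [Ne]3s²3p⁴.
The numbers (kJ/mol): P 1907, N 2856, Cl 2298.
Hence IE_2: P < Cl < N.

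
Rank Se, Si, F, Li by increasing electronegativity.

Li is in period 2, group 1; F is in period 2, group 17; Si is in period 3, group 14; Se is in period 4, group 16.
Smaller atoms with higher effective nuclear charge are more electronegative.
Here both period and group differ, so the two effects have to be weighed against each other.
Si > Li: period and group pull opposite ways; the across-period shift dominates (1.90 vs 0.98).
Se > Si: period and group pull opposite ways; the across-period shift dominates (2.55 vs 1.90).
F > Se: both effects reinforce here, so F is clearly the higher of the two.
Approximate values (Pauling): Li 0.98, F 3.98, Si 1.90, Se 2.55.
So from lowest to highest: Li < Si < Se < F.

Li, Si, Se, F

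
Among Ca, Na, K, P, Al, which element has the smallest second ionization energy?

Ca

After 1 electron has been removed, what remains? Ca⁺ still has 1 valence electron; Na⁺ is the bare [Ne] core; K⁺ is the bare [Ar] core; P⁺ still has 4 valence electrons; Al⁺ still has 2 valence electrons.
Breaking into a closed-shell core is much more expensive than removing a leftover valence electron — K and Na have the largest IE_2 here.
Valence configurations: Ca⁺ [Ar]4s¹, P⁺ [Ne]3s²3p², Al⁺ [Ne]3s².
Tabulated IE_2 (kJ/mol): Ca 1145, Na 4562, K 3052, P 1907, Al 1817.
Overall IE_2 order: Ca < Al < P < K < Na.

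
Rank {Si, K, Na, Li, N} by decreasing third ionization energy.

IE_3 is the cost of taking one more electron from the +2 cation: Si²⁺ still has 2 valence electrons; K²⁺ is already 1 electron into the core; Na²⁺ is already 1 electron into the core; Li²⁺ is already 1 electron into the core; N²⁺ still has 3 valence electrons.
Usually core removal costs more than valence removal, but here the competition is close: a tightly held n=2 valence electron can cost more to remove than an n=3 core electron, so the actual values have to decide it.
Valence configurations: Si²⁺ [Ne]3s², N²⁺ [He]2s²2p¹.
Approximate IE_3 values (kJ/mol): Si 3232, K 4420, Na 6910, Li 11815, N 4578.
So the third ionization energies run Si < K < N < Na < Li.

Li > Na > N > K > Si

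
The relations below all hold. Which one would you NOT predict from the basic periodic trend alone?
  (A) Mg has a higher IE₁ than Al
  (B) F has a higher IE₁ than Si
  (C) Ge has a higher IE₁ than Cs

The general trend: IE₁ increases across a period and decreases down a group.
(A) Mg (period 3, group 2) vs Al (period 3, group 13): the stated order contradicts the simple trend.
(B) F (period 2, group 17) vs Si (period 3, group 14): the stated order agrees with the simple trend.
(C) Ge (period 4, group 14) vs Cs (period 6, group 1): the stated order agrees with the simple trend.
The exception is (A): Al's single 3p electron is easier to remove than one from Mg's filled 3s².

(A)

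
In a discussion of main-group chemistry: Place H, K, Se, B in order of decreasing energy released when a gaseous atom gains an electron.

H is in period 1, group 1; B is in period 2, group 13; K is in period 4, group 1; Se is in period 4, group 16.
EA tends to increase across a period and decrease down a group, though the pattern is less regular than for IE or radius.
Neither a single period nor a single group — weigh both effects.
K > B: this pair runs against the simple trend — see the exception note.
H > K: they share group 1; the group trend gives H the larger value.
Se > H: the two effects oppose for this pair; the across-period effect wins (195 vs 73 kJ/mol).
Note the exception: K has a higher electron affinity than B, contrary to the simple trend — B's ns²np¹ configuration gives only a small electron affinity — the sparsely filled np subshell binds an added electron weakly.
For reference (kJ/mol): H 73, B 27, K 48, Se 195.
So from highest to lowest: Se > H > K > B.

Se > H > K > B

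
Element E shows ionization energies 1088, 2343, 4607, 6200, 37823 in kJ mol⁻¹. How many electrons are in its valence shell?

Look for the largest jump between consecutive ionization energies: IE5/IE4 ≈ 6.1, far larger than any earlier ratio.
That jump marks the point where a core electron is being removed. So the atom has 4 valence electrons.

4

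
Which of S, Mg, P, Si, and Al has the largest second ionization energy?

S

The second ionization energy removes an electron from the +1 ion. For each element: S⁺ still has 5 valence electrons; Mg⁺ still has 1 valence electron; P⁺ still has 4 valence electrons; Si⁺ still has 3 valence electrons; Al⁺ still has 2 valence electrons.
All are still removing valence electrons, so compare the +1 ions as you would atoms: IE_2 generally rises across a period (higher Z_eff) and falls down a group (larger shell), subject to the usual subshell exceptions.
Valence configurations: S⁺ [Ne]3s²3p³, Mg⁺ [Ne]3s¹, P⁺ [Ne]3s²3p², Si⁺ [Ne]3s²3p¹, Al⁺ [Ne]3s².
Si⁺ loses a lone 3p electron whereas Al⁺ must break into a filled 3s² pair, so IE_2(Al) > IE_2(Si) even though Si has the higher nuclear charge.
The numbers (kJ/mol): S 2252, Mg 1451, P 1907, Si 1577, Al 1817.
Overall IE_2 order: Mg < Si < Al < P < S.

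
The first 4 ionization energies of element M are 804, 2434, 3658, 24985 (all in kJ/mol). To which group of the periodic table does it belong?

Group 13

Look for the largest jump between consecutive ionization energies: IE4/IE3 ≈ 6.8, far larger than any earlier ratio.
That jump marks the point where a core electron is being removed. So the atom has 3 valence electrons.
A main-group element with 3 valence electrons is in group 13.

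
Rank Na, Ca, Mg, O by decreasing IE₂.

Na > O > Mg > Ca

Consider each +1 ion: Na⁺ is the bare [Ne] core; Ca⁺ still has 1 valence electron; Mg⁺ still has 1 valence electron; O⁺ still has 5 valence electrons.
Pulling an electron out of a noble-gas core costs far more than removing a remaining valence electron, so Na sits at the high end of IE_2.
Valence configurations: Ca⁺ [Ar]4s¹, Mg⁺ [Ne]3s¹, O⁺ [He]2s²2p³.
Tabulated IE_2 (kJ/mol): Na 4562, Ca 1145, Mg 1451, O 3388.
Overall IE_2 order: Ca < Mg < O < Na.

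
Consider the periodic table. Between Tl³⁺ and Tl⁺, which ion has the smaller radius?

Both ions have Z = 81 protons, but Tl³⁺ has lost more electrons, so its remaining electrons feel a larger effective nuclear charge per electron and are pulled in more tightly.
Higher positive charge → smaller ion, so Tl⁺ > Tl³⁺.

Tl³⁺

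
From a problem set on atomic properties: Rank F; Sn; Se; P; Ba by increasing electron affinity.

EA tends to increase across a period and decrease down a group, though the pattern is less regular than for IE or radius.
Neither a single period nor a single group — weigh both effects.
P > Ba: relative to Ba, both the across-period and down-group shifts push P's electron affinity up.
Sn > P: this pair runs against the simple trend — see the exception note.
Se > Sn: both effects reinforce here, so Se is clearly the higher of the two.
F > Se: both effects reinforce here, so F is clearly the higher of the two.
Note the exception: Sn has a higher electron affinity than P, contrary to the simple trend — adding an electron to P's half-filled np³ subshell costs electron-pairing energy.
Approximate values (kJ/mol): F 328, P 72, Se 195, Sn 107, Ba 14.
So from lowest to highest: Ba < P < Sn < Se < F.

Ba < P < Sn < Se < F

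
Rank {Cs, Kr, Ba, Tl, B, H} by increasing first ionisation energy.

First ionization energy rises across a period (greater Z_eff holds electrons more tightly) and falls down a group (valence electrons are farther from the nucleus).
These span different periods and groups, so the two trends combine.
Ba > Cs: Ba lies to the right of Cs in period 6, so the across-period effect alone puts Ba higher.
Tl > Ba: Tl lies to the right of Ba in period 6, so the across-period effect alone puts Tl higher.
B > Tl: B sits above Tl in group 13, so the down-group effect alone puts B higher.
H > B: period and group pull opposite ways; the down-group shift dominates (1312 vs 801 kJ/mol).
Kr > H: period and group pull opposite ways; the across-period shift dominates (1351 vs 1312 kJ/mol).
Tabulated first ionization energy (kJ/mol): H 1312, B 801, Kr 1351, Cs 376, Ba 503, Tl 589.
So from lowest to highest: Cs < Ba < Tl < B < H < Kr.

Cs < Ba < Tl < B < H < Kr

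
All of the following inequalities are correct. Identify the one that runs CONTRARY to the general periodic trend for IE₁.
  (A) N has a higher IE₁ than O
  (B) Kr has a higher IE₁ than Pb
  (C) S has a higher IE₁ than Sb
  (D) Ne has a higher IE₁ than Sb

(A)

The general trend: IE₁ increases across a period and decreases down a group.
(A) N (period 2, group 15) vs O (period 2, group 16): the stated order contradicts the simple trend.
(B) Kr (period 4, group 18) vs Pb (period 6, group 14): the stated order agrees with the simple trend.
(C) S (period 3, group 16) vs Sb (period 5, group 15): the stated order agrees with the simple trend.
(D) Ne (period 2, group 18) vs Sb (period 5, group 15): the stated order agrees with the simple trend.
The exception is (A): pairing an electron in O's 2p⁴ costs repulsion energy, so O ionizes more easily than half-filled N (2p³).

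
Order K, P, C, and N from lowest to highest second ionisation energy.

P < C < N < K

IE_2 is the cost of taking one more electron from the +1 cation: K⁺ is the bare [Ar] core; P⁺ still has 4 valence electrons; C⁺ still has 3 valence electrons; N⁺ still has 4 valence electrons.
Pulling an electron out of a noble-gas core costs far more than removing a remaining valence electron, so K sits at the high end of IE_2.
Valence configurations: P⁺ [Ne]3s²3p², C⁺ [He]2s²2p¹, N⁺ [He]2s²2p².
The numbers (kJ/mol): K 3052, P 1907, C 2353, N 2856.
Hence IE_2: P < C < N < K.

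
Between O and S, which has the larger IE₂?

IE_2 is the cost of taking one more electron from the +1 cation: O⁺ still has 5 valence electrons; S⁺ still has 5 valence electrons.
All are still removing valence electrons, so compare the +1 ions as you would atoms: IE_2 generally rises across a period (higher Z_eff) and falls down a group (larger shell), subject to the usual subshell exceptions.
Valence configurations: O⁺ [He]2s²2p³, S⁺ [Ne]3s²3p³.
Tabulated IE_2 (kJ/mol): O 3388, S 2252.
So the second ionization energies run S < O.

O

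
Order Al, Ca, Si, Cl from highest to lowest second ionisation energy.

Cl, Al, Si, Ca

After 1 electron has been removed, what remains? Al⁺ still has 2 valence electrons; Ca⁺ still has 1 valence electron; Si⁺ still has 3 valence electrons; Cl⁺ still has 6 valence electrons.
All are still removing valence electrons, so compare the +1 ions as you would atoms: IE_2 generally rises across a period (higher Z_eff) and falls down a group (larger shell), subject to the usual subshell exceptions.
Valence configurations: Al⁺ [Ne]3s², Ca⁺ [Ar]4s¹, Si⁺ [Ne]3s²3p¹, Cl⁺ [Ne]3s²3p⁴.
Si⁺ loses a lone 3p electron whereas Al⁺ must break into a filled 3s² pair, so IE_2(Al) > IE_2(Si) even though Si has the higher nuclear charge.
Approximate IE_2 values (kJ/mol): Al 1817, Ca 1145, Si 1577, Cl 2298.
So the second ionization energies run Ca < Si < Al < Cl.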